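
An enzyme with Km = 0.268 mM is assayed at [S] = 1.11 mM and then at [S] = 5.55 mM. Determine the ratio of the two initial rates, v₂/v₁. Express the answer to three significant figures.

1.18

The fractional saturations are [S]/(Km+[S]) = 1.11/1.378 = 0.8055 and 5.55/5.818 = 0.9539.
v₂/v₁ is just their ratio: 0.9539/0.8055 = 1.18.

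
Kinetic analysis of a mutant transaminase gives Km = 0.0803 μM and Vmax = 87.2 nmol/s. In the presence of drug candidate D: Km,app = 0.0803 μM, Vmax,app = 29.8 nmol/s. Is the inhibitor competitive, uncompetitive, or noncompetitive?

Vmax decreases (87.2 → 29.8 nmol/s) while Km is unchanged — pure noncompetitive inhibition.

noncompetitive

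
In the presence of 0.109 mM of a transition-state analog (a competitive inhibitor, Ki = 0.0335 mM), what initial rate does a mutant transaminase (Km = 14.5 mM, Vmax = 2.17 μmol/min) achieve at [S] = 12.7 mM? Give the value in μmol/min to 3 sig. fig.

0.371 μmol/min

α = 1 + [I]/Ki = 1 + 0.109/0.0335 = 4.254.
For a competitive inhibitor, Vmax is unchanged and the apparent Km becomes α·Km: Km,app = 61.7 mM, Vmax,app = 2.17 μmol/min.
v = Vmax,app·[S]/(Km,app + [S]) = 2.17 × 12.7/(61.7 + 12.7) = 0.371 μmol/min.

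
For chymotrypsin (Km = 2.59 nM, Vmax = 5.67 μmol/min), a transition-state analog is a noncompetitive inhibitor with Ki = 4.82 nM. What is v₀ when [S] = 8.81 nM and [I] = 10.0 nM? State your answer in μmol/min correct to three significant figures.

1.43 μmol/min

With α = 1 + [I]/Ki = 1 + 10.0/4.82 = 3.075, the noncompetitive rate law is v = (Vmax/α)·[S] / (Km + [S]).
v = (5.67/3.075)×8.81 / (2.59 + 8.81) = 16.25/11.40 = 1.43 μmol/min.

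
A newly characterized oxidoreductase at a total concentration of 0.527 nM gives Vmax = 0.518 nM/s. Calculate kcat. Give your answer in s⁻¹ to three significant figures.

0.983 s⁻¹

kcat = Vmax/[E]total = 0.518 nM/s / 0.527 nM = 0.983 s⁻¹.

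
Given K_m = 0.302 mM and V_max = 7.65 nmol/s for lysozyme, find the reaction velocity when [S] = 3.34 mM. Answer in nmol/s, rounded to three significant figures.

7.02 nmol/s

[S]/(Km+[S]) = 3.34/3.642 = 0.9171, the fractional saturation.
v = 0.9171 × Vmax = 0.9171 × 7.65 = 7.02 nmol/s.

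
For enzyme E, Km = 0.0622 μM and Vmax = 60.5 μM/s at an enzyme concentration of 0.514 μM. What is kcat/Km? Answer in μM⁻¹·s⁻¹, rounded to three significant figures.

1890 μM⁻¹·s⁻¹

kcat = Vmax/[E]total = 60.5/0.514 = 118 s⁻¹.
kcat/Km = 118/0.0622 = 1890 μM⁻¹·s⁻¹.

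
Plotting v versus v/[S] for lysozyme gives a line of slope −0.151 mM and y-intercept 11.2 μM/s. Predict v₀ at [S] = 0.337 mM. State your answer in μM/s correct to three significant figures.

In the Eadie–Hofstee form v = Vmax − Km·(v/[S]), the slope is −Km and the intercept is Vmax, so Km = 0.151 mM and Vmax = 11.2 μM/s.
v = 11.2 × 0.337/(0.151 + 0.337) = 7.73 μM/s.

7.73 μM/s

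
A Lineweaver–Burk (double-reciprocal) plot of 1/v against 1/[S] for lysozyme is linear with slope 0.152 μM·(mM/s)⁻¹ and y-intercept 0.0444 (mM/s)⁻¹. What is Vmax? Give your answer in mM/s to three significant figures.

22.5 mM/s

The y-intercept of a Lineweaver–Burk plot equals 1/Vmax, so Vmax = 1/0.0444 = 22.5 mM/s.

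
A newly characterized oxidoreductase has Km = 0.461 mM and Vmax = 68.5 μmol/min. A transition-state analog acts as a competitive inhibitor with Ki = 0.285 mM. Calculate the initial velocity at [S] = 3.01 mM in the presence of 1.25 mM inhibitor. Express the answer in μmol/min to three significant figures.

37.5 μmol/min

α = 1 + [I]/Ki = 1 + 1.25/0.285 = 5.386.
For a competitive inhibitor, Vmax is unchanged and the apparent Km becomes α·Km: Km,app = 2.48 mM, Vmax,app = 68.5 μmol/min.
v = Vmax,app·[S]/(Km,app + [S]) = 68.5 × 3.01/(2.48 + 3.01) = 37.5 μmol/min.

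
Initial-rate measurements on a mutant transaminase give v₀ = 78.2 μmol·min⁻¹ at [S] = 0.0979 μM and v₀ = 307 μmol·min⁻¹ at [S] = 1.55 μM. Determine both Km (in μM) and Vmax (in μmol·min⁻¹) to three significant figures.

Km = 0.381 μM; Vmax = 382 μmol·min⁻¹

In reciprocal form, 1/v = (Km/Vmax)·(1/[S]) + 1/Vmax. The two points give (1/[S], 1/v) = (10.21, 0.01279) and (0.6452, 0.003257).
Slope = (0.01279 − 0.003257)/(10.21 − 0.6452) = 0.0009959; intercept = 0.01279 − 0.0009959×10.21 = 0.002615.
Vmax = 1/intercept = 382 μmol·min⁻¹; Km = slope × Vmax = 0.0009959 × 382 = 0.381 μM.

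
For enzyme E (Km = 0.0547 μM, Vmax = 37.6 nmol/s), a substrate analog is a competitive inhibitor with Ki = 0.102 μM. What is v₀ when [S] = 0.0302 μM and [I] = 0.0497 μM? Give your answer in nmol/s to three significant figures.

With α = 1 + [I]/Ki = 1 + 0.0497/0.102 = 1.487, the competitive rate law is v = Vmax[S] / (αKm + [S]).
v = 37.6×0.0302 / (1.487×0.0547 + 0.0302) = 1.136/0.1116 = 10.2 nmol/s.

10.2 nmol/s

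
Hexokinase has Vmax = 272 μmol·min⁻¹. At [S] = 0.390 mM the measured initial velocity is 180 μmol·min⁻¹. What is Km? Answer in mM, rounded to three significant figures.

v/Vmax = 180/272 = 0.6618 = [S]/(Km+[S]).
So Km + [S] = [S]/0.6618 = 0.5893 mM, giving Km = 0.5893 − 0.390 = 0.199 mM.

0.199 mM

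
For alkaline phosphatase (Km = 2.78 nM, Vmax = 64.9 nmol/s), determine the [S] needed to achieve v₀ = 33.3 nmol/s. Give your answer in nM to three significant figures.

2.93 nM

Rearranging v = Vmax[S]/(Km+[S]) gives [S] = Km·v/(Vmax − v).
[S] = 2.78 × 33.3 / (64.9 − 33.3) = 92.57/31.60 = 2.93 nM.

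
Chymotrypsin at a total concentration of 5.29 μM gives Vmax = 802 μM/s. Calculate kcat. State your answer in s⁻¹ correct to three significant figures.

kcat = Vmax/[E]total = 802 μM/s / 5.29 μM = 152 s⁻¹.

152 s⁻¹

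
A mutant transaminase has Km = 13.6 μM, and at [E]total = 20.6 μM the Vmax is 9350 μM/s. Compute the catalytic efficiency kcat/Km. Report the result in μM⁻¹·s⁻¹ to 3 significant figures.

33.4 μM⁻¹·s⁻¹

kcat = Vmax/[E]total = 9350/20.6 = 454 s⁻¹.
kcat/Km = 454/13.6 = 33.4 μM⁻¹·s⁻¹.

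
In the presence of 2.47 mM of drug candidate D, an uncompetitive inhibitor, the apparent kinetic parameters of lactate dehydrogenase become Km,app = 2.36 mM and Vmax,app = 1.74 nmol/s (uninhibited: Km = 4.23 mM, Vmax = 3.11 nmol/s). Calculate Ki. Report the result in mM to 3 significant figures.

3.14 mM

Uncompetitive: Vmax,app = Vmax/α (and Km,app = Km/α) with α = 1 + [I]/Ki.
α = Vmax/Vmax,app = 3.11/1.74 = 1.787.
Since α = 1 + [I]/Ki, [I]/Ki = 1.787 − 1 = 0.7874 and Ki = 2.47/0.7874 = 3.14 mM.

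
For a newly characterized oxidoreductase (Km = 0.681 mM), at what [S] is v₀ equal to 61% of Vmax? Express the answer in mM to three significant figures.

v/Vmax = [S]/(Km+[S]) = 0.61, so [S] = Km·0.61/(1 − 0.61) = 0.681 × 1.564.
[S] = 1.07 mM.

1.07 mM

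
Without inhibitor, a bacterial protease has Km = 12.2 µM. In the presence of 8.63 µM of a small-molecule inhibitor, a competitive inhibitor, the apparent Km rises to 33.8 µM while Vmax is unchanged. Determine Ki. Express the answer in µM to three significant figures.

4.87 µM

Competitive: Km,app = α·Km with α = 1 + [I]/Ki.
α = Km,app/Km = 33.8/12.2 = 2.770.
Ki = [I]/(α − 1) = 8.63/1.770 = 4.87 µM.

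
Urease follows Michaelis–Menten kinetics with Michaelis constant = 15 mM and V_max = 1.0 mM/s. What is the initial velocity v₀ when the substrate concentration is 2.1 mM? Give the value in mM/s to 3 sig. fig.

0.123 mM/s

[S]/(Km+[S]) = 2.1/17.10 = 0.1228, the fractional saturation.
v = 0.1228 × Vmax = 0.1228 × 1.0 = 0.123 mM/s.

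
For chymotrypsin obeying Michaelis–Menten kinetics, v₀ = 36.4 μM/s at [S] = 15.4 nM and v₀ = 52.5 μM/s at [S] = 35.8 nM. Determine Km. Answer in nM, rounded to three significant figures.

17.9 nM

In reciprocal form, 1/v = (Km/Vmax)·(1/[S]) + 1/Vmax. The two points give (1/[S], 1/v) = (0.06494, 0.02747) and (0.02793, 0.01905).
Slope = (0.02747 − 0.01905)/(0.06494 − 0.02793) = 0.2277; intercept = 0.02747 − 0.2277×0.06494 = 0.01269.
Vmax = 1/intercept = 78.8 μM/s; Km = slope × Vmax = 0.2277 × 78.8 = 17.9 nM.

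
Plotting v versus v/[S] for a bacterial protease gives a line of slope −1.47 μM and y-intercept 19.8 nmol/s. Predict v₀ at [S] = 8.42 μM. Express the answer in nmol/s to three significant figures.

In the Eadie–Hofstee form v = Vmax − Km·(v/[S]), the slope is −Km and the intercept is Vmax, so Km = 1.47 μM and Vmax = 19.8 nmol/s.
v = 19.8 × 8.42/(1.47 + 8.42) = 16.9 nmol/s.

16.9 nmol/s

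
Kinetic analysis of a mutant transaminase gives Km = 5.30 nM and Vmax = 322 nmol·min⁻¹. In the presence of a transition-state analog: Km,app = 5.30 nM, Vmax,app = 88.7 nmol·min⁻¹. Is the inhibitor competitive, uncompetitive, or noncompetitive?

Vmax decreases (322 → 88.7 nmol·min⁻¹) while Km is unchanged — pure noncompetitive inhibition.

noncompetitive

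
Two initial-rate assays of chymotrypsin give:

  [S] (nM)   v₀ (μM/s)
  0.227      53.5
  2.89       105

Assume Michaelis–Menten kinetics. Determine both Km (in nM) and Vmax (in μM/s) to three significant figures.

Km = 0.258 nM; Vmax = 114 μM/s

From v = Vmax[S]/(Km+[S]), each point gives Vmax = v(Km+[S])/[S].
Equating: 53.5(Km+0.227)/0.227 = 105(Km+2.89)/2.89.
235.7·Km + 53.5 = 36.33·Km + 105, so (235.7 − 36.33)·Km = 105 − 53.5.
Km = 51.50/199.4 = 0.258 nM; then Vmax = 53.5(0.258+0.227)/0.227 = 114 μM/s.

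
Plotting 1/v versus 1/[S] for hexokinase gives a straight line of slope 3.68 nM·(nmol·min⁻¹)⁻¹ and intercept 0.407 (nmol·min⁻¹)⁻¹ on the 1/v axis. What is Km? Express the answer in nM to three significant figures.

y-intercept = 1/Vmax ⇒ Vmax = 2.46 nmol·min⁻¹; slope = Km/Vmax ⇒ Km = slope × Vmax.
Km = 3.68 × 2.46 = 9.04 nM.

9.04 nM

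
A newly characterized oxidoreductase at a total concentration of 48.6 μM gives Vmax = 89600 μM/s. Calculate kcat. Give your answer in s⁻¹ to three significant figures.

kcat = Vmax/[E]total = 89600 μM/s / 48.6 μM = 1840 s⁻¹.

1840 s⁻¹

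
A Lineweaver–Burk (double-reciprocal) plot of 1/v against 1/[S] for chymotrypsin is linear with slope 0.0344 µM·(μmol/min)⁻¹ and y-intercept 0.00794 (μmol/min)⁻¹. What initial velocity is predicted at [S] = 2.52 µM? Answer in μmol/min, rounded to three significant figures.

46.3 μmol/min

The y-intercept is 1/Vmax, so Vmax = 1/0.00794 = 126 μmol/min.
The slope is Km/Vmax, so Km = 0.0344 × 126 = 4.33 µM.
Then v = 126 × 2.52/(4.33 + 2.52) = 46.3 μmol/min.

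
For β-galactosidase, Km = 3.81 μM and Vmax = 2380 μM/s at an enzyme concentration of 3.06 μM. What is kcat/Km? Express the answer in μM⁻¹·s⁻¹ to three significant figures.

kcat = Vmax/[E]total = 2380/3.06 = 778 s⁻¹.
kcat/Km = 778/3.81 = 204 μM⁻¹·s⁻¹.

204 μM⁻¹·s⁻¹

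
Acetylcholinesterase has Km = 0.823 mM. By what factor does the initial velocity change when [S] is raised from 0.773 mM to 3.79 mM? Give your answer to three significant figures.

The fractional saturations are [S]/(Km+[S]) = 0.773/1.596 = 0.4843 and 3.79/4.613 = 0.8216.
v₂/v₁ is just their ratio: 0.8216/0.4843 = 1.70.

1.70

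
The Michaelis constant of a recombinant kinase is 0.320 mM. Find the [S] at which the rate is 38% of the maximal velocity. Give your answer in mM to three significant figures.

0.196 mM

v/Vmax = [S]/(Km+[S]) = 0.38, so [S] = Km·0.38/(1 − 0.38) = 0.320 × 0.6129.
[S] = 0.196 mM.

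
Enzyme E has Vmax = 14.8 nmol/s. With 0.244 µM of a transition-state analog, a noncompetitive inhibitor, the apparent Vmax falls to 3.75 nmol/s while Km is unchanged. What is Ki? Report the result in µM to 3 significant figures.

Noncompetitive: Vmax,app = Vmax/α with α = 1 + [I]/Ki.
α = Vmax/Vmax,app = 14.8/3.75 = 3.947.
Since α = 1 + [I]/Ki, [I]/Ki = 3.947 − 1 = 2.947 and Ki = 0.244/2.947 = 0.0828 µM.

0.0828 µM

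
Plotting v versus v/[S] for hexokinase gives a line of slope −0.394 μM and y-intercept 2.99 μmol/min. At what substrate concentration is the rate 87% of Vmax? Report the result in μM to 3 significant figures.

2.64 μM

The Eadie–Hofstee slope gives Km = 0.394 μM (slope = −Km).
v/Vmax = [S]/(Km+[S]) = 0.87 ⇒ [S] = Km·0.87/(1−0.87) = 0.394 × 6.692 = 2.64 μM.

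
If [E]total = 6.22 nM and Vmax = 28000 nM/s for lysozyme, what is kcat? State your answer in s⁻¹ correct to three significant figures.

kcat = Vmax/[E]total = 28000 nM/s / 6.22 nM = 4500 s⁻¹.

4500 s⁻¹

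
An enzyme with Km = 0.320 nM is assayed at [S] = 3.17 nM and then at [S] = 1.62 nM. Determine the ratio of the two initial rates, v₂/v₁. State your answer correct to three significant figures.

Since Vmax cancels, v₂/v₁ = [S]₂(Km+[S]₁) / [S]₁(Km+[S]₂).
= 1.62×(0.320+3.17) / (3.17×(0.320+1.62)) = 5.654/6.150 = 0.919.

0.919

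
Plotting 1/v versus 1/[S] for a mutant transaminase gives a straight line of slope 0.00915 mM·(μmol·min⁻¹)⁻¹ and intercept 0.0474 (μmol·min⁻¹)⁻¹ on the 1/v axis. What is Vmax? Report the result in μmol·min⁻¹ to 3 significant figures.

21.1 μmol·min⁻¹

The y-intercept of a Lineweaver–Burk plot equals 1/Vmax, so Vmax = 1/0.0474 = 21.1 μmol·min⁻¹.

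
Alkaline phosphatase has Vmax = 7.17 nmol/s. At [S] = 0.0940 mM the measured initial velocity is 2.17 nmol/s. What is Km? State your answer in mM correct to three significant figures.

v/Vmax = 2.17/7.17 = 0.3026 = [S]/(Km+[S]).
So Km + [S] = [S]/0.3026 = 0.3106 mM, giving Km = 0.3106 − 0.0940 = 0.217 mM.

0.217 mM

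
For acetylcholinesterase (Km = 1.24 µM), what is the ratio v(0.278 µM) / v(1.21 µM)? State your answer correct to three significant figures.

0.371

The fractional saturations are [S]/(Km+[S]) = 1.21/2.450 = 0.4939 and 0.278/1.518 = 0.1831.
v₂/v₁ is just their ratio: 0.1831/0.4939 = 0.371.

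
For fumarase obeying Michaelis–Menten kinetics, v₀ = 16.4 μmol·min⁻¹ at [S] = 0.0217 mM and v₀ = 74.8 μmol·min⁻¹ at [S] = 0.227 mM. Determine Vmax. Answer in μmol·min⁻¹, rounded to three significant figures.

In reciprocal form, 1/v = (Km/Vmax)·(1/[S]) + 1/Vmax. The two points give (1/[S], 1/v) = (46.08, 0.06098) and (4.405, 0.01337).
Slope = (0.06098 − 0.01337)/(46.08 − 4.405) = 0.001142; intercept = 0.06098 − 0.001142×46.08 = 0.008337.
Vmax = 1/intercept = 120 μmol·min⁻¹; Km = slope × Vmax = 0.001142 × 120 = 0.137 mM.

120 μmol·min⁻¹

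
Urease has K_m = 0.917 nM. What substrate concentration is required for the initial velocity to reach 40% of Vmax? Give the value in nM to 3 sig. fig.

v/Vmax = [S]/(Km+[S]) = 0.4, so [S] = Km·0.4/(1 − 0.4) = 0.917 × 0.6667.
[S] = 0.611 nM.

0.611 nM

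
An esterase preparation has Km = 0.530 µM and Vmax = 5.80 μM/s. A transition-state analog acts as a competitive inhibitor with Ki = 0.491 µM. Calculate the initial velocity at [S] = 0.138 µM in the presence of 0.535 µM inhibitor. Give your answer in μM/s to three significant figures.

α = 1 + [I]/Ki = 1 + 0.535/0.491 = 2.090.
For a competitive inhibitor, Vmax is unchanged and the apparent Km becomes α·Km: Km,app = 1.11 µM, Vmax,app = 5.80 μM/s.
v = Vmax,app·[S]/(Km,app + [S]) = 5.80 × 0.138/(1.11 + 0.138) = 0.643 μM/s.

0.643 μM/s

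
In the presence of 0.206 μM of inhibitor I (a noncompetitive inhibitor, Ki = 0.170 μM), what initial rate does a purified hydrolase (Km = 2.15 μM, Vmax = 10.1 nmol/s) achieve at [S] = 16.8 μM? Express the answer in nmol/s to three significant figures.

4.05 nmol/s

α = 1 + [I]/Ki = 1 + 0.206/0.170 = 2.212.
For a noncompetitive inhibitor, Vmax is reduced to Vmax/α while Km is unchanged: Km,app = 2.15 μM, Vmax,app = 4.57 nmol/s.
v = Vmax,app·[S]/(Km,app + [S]) = 4.57 × 16.8/(2.15 + 16.8) = 4.05 nmol/s.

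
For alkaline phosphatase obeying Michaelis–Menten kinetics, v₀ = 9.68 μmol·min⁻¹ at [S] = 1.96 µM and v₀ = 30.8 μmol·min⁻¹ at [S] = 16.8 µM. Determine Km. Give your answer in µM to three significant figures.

In reciprocal form, 1/v = (Km/Vmax)·(1/[S]) + 1/Vmax. The two points give (1/[S], 1/v) = (0.5102, 0.1033) and (0.05952, 0.03247).
Slope = (0.1033 − 0.03247)/(0.5102 − 0.05952) = 0.1572; intercept = 0.1033 − 0.1572×0.5102 = 0.02311.
Vmax = 1/intercept = 43.3 μmol·min⁻¹; Km = slope × Vmax = 0.1572 × 43.3 = 6.80 µM.

6.80 µM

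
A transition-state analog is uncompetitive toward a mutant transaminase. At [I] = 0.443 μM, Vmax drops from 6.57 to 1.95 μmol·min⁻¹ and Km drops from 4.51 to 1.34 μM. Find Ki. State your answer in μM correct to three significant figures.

Uncompetitive: Vmax,app = Vmax/α (and Km,app = Km/α) with α = 1 + [I]/Ki.
α = Vmax/Vmax,app = 6.57/1.95 = 3.369.
Since α = 1 + [I]/Ki, [I]/Ki = 3.369 − 1 = 2.369 and Ki = 0.443/2.369 = 0.187 μM.

0.187 μM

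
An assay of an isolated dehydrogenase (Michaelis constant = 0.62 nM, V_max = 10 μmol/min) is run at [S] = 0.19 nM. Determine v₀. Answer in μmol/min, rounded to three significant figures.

2.35 μmol/min

v = Vmax·[S]/(Km + [S]) = 10 × 0.19 / (0.62 + 0.19)
  = 1.900 / 0.8100 = 2.35 μmol/min.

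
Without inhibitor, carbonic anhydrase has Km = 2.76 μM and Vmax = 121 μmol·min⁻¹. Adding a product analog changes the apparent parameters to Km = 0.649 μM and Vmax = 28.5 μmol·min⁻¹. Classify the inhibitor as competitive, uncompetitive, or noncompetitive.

Both Km and Vmax decrease by the same factor (~4.25-fold) — characteristic of uncompetitive inhibition.

uncompetitive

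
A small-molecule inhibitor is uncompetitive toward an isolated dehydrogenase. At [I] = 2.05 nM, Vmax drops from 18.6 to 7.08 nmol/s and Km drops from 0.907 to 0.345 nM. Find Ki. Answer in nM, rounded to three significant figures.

1.26 nM

Uncompetitive: Vmax,app = Vmax/α (and Km,app = Km/α) with α = 1 + [I]/Ki.
α = Vmax/Vmax,app = 18.6/7.08 = 2.627.
Since α = 1 + [I]/Ki, [I]/Ki = 2.627 − 1 = 1.627 and Ki = 2.05/1.627 = 1.26 nM.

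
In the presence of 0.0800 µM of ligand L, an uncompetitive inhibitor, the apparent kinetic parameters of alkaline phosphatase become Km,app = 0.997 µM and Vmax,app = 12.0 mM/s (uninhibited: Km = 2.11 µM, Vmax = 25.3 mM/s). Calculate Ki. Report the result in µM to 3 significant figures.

Uncompetitive: Vmax,app = Vmax/α (and Km,app = Km/α) with α = 1 + [I]/Ki.
α = Vmax/Vmax,app = 25.3/12.0 = 2.108.
Since α = 1 + [I]/Ki, [I]/Ki = 2.108 − 1 = 1.108 and Ki = 0.0800/1.108 = 0.0722 µM.

0.0722 µM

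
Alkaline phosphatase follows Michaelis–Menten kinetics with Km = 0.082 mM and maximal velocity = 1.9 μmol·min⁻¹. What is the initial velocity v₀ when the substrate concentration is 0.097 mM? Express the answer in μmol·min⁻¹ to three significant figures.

1.03 μmol·min⁻¹

v = Vmax·[S]/(Km + [S]) = 1.9 × 0.097 / (0.082 + 0.097)
  = 0.1843 / 0.1790 = 1.03 μmol·min⁻¹.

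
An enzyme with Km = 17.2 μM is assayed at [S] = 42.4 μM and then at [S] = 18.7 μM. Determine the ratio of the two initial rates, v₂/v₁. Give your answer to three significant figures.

0.732

Since Vmax cancels, v₂/v₁ = [S]₂(Km+[S]₁) / [S]₁(Km+[S]₂).
= 18.7×(17.2+42.4) / (42.4×(17.2+18.7)) = 1115/1522 = 0.732.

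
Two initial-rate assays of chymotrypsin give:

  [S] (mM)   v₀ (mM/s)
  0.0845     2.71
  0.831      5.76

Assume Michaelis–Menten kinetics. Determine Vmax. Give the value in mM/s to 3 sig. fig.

6.60 mM/s

In reciprocal form, 1/v = (Km/Vmax)·(1/[S]) + 1/Vmax. The two points give (1/[S], 1/v) = (11.83, 0.3690) and (1.203, 0.1736).
Slope = (0.3690 − 0.1736)/(11.83 − 1.203) = 0.01838; intercept = 0.3690 − 0.01838×11.83 = 0.1515.
Vmax = 1/intercept = 6.60 mM/s; Km = slope × Vmax = 0.01838 × 6.60 = 0.121 mM.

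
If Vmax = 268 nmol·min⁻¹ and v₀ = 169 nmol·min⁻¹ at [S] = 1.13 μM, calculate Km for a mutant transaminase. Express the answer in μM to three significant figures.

v/Vmax = 169/268 = 0.6306 = [S]/(Km+[S]).
So Km + [S] = [S]/0.6306 = 1.792 μM, giving Km = 1.792 − 1.13 = 0.662 μM.

0.662 μM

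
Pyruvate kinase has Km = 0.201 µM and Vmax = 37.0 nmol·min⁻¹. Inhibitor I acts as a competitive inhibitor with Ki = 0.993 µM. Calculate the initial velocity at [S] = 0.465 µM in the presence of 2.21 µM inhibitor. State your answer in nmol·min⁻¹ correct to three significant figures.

15.5 nmol·min⁻¹

α = 1 + [I]/Ki = 1 + 2.21/0.993 = 3.226.
For a competitive inhibitor, Vmax is unchanged and the apparent Km becomes α·Km: Km,app = 0.648 µM, Vmax,app = 37.0 nmol·min⁻¹.
v = Vmax,app·[S]/(Km,app + [S]) = 37.0 × 0.465/(0.648 + 0.465) = 15.5 nmol·min⁻¹.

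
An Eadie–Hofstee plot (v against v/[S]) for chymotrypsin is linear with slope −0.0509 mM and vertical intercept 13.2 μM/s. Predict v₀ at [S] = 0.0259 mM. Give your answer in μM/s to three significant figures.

4.45 μM/s

In the Eadie–Hofstee form v = Vmax − Km·(v/[S]), the slope is −Km and the intercept is Vmax, so Km = 0.0509 mM and Vmax = 13.2 μM/s.
v = 13.2 × 0.0259/(0.0509 + 0.0259) = 4.45 μM/s.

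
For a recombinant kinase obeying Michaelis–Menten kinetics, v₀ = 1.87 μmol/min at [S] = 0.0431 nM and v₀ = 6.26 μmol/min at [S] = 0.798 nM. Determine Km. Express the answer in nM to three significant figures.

0.124 nM

In reciprocal form, 1/v = (Km/Vmax)·(1/[S]) + 1/Vmax. The two points give (1/[S], 1/v) = (23.20, 0.5348) and (1.253, 0.1597).
Slope = (0.5348 − 0.1597)/(23.20 − 1.253) = 0.01709; intercept = 0.5348 − 0.01709×23.20 = 0.1383.
Vmax = 1/intercept = 7.23 μmol/min; Km = slope × Vmax = 0.01709 × 7.23 = 0.124 nM.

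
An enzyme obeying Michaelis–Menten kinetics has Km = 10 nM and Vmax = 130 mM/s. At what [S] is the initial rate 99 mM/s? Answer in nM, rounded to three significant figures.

Rearranging v = Vmax[S]/(Km+[S]) gives [S] = Km·v/(Vmax − v).
[S] = 10 × 99 / (130 − 99) = 990.0/31.00 = 31.9 nM.

31.9 nM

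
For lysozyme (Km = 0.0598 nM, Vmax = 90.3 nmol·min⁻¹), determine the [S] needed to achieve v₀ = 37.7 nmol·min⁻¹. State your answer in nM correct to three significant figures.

Rearranging v = Vmax[S]/(Km+[S]) gives [S] = Km·v/(Vmax − v).
[S] = 0.0598 × 37.7 / (90.3 − 37.7) = 2.254/52.60 = 0.0429 nM.

0.0429 nM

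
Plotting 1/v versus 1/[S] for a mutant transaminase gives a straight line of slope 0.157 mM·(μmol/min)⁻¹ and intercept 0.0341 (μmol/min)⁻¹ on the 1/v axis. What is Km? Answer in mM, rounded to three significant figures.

4.60 mM

y-intercept = 1/Vmax ⇒ Vmax = 29.3 μmol/min; slope = Km/Vmax ⇒ Km = slope × Vmax.
Km = 0.157 × 29.3 = 4.60 mM.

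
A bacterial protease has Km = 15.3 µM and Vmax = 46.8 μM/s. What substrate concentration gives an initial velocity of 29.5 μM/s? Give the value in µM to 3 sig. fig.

26.1 µM

The required fractional saturation is v/Vmax = 29.5/46.8 = 0.6303.
Then [S]/(Km+[S]) = 0.6303 ⇒ [S] = 15.3 × 0.6303/(1 − 0.6303) = 26.1 µM.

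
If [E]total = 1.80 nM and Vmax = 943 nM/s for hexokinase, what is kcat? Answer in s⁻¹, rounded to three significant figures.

kcat = Vmax/[E]total = 943 nM/s / 1.80 nM = 524 s⁻¹.

524 s⁻¹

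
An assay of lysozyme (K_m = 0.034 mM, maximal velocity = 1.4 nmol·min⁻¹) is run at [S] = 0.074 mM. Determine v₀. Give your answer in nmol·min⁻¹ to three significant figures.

v = Vmax·[S]/(Km + [S]) = 1.4 × 0.074 / (0.034 + 0.074)
  = 0.1036 / 0.1080 = 0.959 nmol·min⁻¹.

0.959 nmol·min⁻¹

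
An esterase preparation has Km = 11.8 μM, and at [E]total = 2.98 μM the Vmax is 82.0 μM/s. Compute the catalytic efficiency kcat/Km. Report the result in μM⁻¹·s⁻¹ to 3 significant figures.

kcat = Vmax/[E]total = 82.0/2.98 = 27.5 s⁻¹.
kcat/Km = 27.5/11.8 = 2.33 μM⁻¹·s⁻¹.

2.33 μM⁻¹·s⁻¹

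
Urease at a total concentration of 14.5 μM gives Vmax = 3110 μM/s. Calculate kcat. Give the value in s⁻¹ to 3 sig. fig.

kcat = Vmax/[E]total = 3110 μM/s / 14.5 μM = 214 s⁻¹.

214 s⁻¹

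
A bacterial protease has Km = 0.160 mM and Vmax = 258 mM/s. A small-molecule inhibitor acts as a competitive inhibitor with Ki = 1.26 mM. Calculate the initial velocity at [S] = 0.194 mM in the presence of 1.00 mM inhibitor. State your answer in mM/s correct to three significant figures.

104 mM/s

α = 1 + [I]/Ki = 1 + 1.00/1.26 = 1.794.
For a competitive inhibitor, Vmax is unchanged and the apparent Km becomes α·Km: Km,app = 0.287 mM, Vmax,app = 258 mM/s.
v = Vmax,app·[S]/(Km,app + [S]) = 258 × 0.194/(0.287 + 0.194) = 104 mM/s.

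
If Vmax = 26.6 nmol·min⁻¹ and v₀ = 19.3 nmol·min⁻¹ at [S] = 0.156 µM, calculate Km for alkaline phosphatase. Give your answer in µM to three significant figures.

From v = Vmax[S]/(Km+[S]), Km = [S](Vmax − v)/v.
Km = 0.156 × (26.6 − 19.3) / 19.3 = 1.139/19.3 = 0.0590 µM.

0.0590 µM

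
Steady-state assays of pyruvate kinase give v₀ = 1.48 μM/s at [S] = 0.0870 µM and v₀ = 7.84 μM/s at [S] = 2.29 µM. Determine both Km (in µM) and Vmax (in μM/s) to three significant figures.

Km = 0.468 µM; Vmax = 9.44 μM/s

From v = Vmax[S]/(Km+[S]), each point gives Vmax = v(Km+[S])/[S].
Equating: 1.48(Km+0.0870)/0.0870 = 7.84(Km+2.29)/2.29.
17.01·Km + 1.48 = 3.424·Km + 7.84, so (17.01 − 3.424)·Km = 7.84 − 1.48.
Km = 6.360/13.59 = 0.468 µM; then Vmax = 1.48(0.468+0.0870)/0.0870 = 9.44 μM/s.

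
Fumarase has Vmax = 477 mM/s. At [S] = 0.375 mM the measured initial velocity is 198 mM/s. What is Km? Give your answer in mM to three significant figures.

0.528 mM

From v = Vmax[S]/(Km+[S]), Km = [S](Vmax − v)/v.
Km = 0.375 × (477 − 198) / 198 = 104.6/198 = 0.528 mM.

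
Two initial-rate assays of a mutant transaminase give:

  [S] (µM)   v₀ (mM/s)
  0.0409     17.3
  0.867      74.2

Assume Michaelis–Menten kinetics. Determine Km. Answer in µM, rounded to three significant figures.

0.169 µM

From v = Vmax[S]/(Km+[S]), each point gives Vmax = v(Km+[S])/[S].
Equating: 17.3(Km+0.0409)/0.0409 = 74.2(Km+0.867)/0.867.
423.0·Km + 17.3 = 85.58·Km + 74.2, so (423.0 − 85.58)·Km = 74.2 − 17.3.
Km = 56.90/337.4 = 0.169 µM; then Vmax = 17.3(0.169+0.0409)/0.0409 = 88.6 mM/s.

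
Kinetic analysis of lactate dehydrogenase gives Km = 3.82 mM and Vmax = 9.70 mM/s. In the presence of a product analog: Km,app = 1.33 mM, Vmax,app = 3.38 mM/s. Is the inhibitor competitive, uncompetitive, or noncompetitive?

Both Km and Vmax decrease by the same factor (~2.87-fold) — characteristic of uncompetitive inhibition.

uncompetitive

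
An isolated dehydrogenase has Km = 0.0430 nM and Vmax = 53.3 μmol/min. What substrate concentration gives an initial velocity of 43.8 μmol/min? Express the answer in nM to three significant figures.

0.198 nM

The required fractional saturation is v/Vmax = 43.8/53.3 = 0.8218.
Then [S]/(Km+[S]) = 0.8218 ⇒ [S] = 0.0430 × 0.8218/(1 − 0.8218) = 0.198 nM.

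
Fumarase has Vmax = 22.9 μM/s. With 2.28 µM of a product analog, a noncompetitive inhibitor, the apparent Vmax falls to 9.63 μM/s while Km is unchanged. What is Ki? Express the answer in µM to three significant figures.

Noncompetitive: Vmax,app = Vmax/α with α = 1 + [I]/Ki.
α = Vmax/Vmax,app = 22.9/9.63 = 2.378.
Since α = 1 + [I]/Ki, [I]/Ki = 2.378 − 1 = 1.378 and Ki = 2.28/1.378 = 1.65 µM.

1.65 µM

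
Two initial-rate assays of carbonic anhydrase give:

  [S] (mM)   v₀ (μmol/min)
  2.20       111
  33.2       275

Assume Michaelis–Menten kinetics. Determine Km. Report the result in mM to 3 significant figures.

From v = Vmax[S]/(Km+[S]), each point gives Vmax = v(Km+[S])/[S].
Equating: 111(Km+2.20)/2.20 = 275(Km+33.2)/33.2.
50.45·Km + 111 = 8.283·Km + 275, so (50.45 − 8.283)·Km = 275 − 111.
Km = 164.0/42.17 = 3.89 mM; then Vmax = 111(3.89+2.20)/2.20 = 307 μmol/min.

3.89 mM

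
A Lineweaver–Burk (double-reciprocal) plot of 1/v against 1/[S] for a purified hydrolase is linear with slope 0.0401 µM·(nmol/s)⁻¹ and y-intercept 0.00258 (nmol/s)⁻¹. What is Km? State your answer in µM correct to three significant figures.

y-intercept = 1/Vmax ⇒ Vmax = 388 nmol/s; slope = Km/Vmax ⇒ Km = slope × Vmax.
Km = 0.0401 × 388 = 15.5 µM.

15.5 µM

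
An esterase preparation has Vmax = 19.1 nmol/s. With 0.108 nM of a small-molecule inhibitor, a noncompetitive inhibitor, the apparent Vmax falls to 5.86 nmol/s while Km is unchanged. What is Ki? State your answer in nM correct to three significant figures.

Noncompetitive: Vmax,app = Vmax/α with α = 1 + [I]/Ki.
α = Vmax/Vmax,app = 19.1/5.86 = 3.259.
Ki = [I]/(α − 1) = 0.108/2.259 = 0.0478 nM.

0.0478 nM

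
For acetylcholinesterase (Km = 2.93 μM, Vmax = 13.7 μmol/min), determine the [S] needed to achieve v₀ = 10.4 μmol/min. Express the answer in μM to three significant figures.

Rearranging v = Vmax[S]/(Km+[S]) gives [S] = Km·v/(Vmax − v).
[S] = 2.93 × 10.4 / (13.7 − 10.4) = 30.47/3.300 = 9.23 μM.

9.23 μM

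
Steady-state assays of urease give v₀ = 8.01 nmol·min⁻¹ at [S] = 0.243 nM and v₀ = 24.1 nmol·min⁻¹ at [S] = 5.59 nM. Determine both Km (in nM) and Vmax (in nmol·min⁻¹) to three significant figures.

Km = 0.562 nM; Vmax = 26.5 nmol·min⁻¹

In reciprocal form, 1/v = (Km/Vmax)·(1/[S]) + 1/Vmax. The two points give (1/[S], 1/v) = (4.115, 0.1248) and (0.1789, 0.04149).
Slope = (0.1248 − 0.04149)/(4.115 − 0.1789) = 0.02117; intercept = 0.1248 − 0.02117×4.115 = 0.03771.
Vmax = 1/intercept = 26.5 nmol·min⁻¹; Km = slope × Vmax = 0.02117 × 26.5 = 0.562 nM.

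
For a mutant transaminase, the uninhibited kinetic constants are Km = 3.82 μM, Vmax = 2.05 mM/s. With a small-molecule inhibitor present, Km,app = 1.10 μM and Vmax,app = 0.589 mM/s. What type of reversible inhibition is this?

Both Km and Vmax decrease by the same factor (~3.48-fold) — characteristic of uncompetitive inhibition.

uncompetitive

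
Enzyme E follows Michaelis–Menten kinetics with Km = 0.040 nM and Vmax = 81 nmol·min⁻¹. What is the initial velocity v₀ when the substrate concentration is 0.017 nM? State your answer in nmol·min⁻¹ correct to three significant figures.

[S]/(Km+[S]) = 0.017/0.05700 = 0.2982, the fractional saturation.
v = 0.2982 × Vmax = 0.2982 × 81 = 24.2 nmol·min⁻¹.

24.2 nmol·min⁻¹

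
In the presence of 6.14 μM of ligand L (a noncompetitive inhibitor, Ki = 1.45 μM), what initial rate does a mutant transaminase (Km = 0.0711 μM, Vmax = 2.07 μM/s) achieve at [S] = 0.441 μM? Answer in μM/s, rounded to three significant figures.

0.341 μM/s

With α = 1 + [I]/Ki = 1 + 6.14/1.45 = 5.234, the noncompetitive rate law is v = (Vmax/α)·[S] / (Km + [S]).
v = (2.07/5.234)×0.441 / (0.0711 + 0.441) = 0.1744/0.5121 = 0.341 μM/s.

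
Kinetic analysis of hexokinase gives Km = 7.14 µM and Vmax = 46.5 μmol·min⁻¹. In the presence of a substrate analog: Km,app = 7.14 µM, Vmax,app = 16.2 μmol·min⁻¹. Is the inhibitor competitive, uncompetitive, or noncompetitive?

Vmax decreases (46.5 → 16.2 μmol·min⁻¹) while Km is unchanged — pure noncompetitive inhibition.

noncompetitive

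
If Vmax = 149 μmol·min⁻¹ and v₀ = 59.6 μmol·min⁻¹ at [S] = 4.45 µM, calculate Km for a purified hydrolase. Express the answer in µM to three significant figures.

6.68 µM

v/Vmax = 59.6/149 = 0.4000 = [S]/(Km+[S]).
So Km + [S] = [S]/0.4000 = 11.12 µM, giving Km = 11.12 − 4.45 = 6.68 µM.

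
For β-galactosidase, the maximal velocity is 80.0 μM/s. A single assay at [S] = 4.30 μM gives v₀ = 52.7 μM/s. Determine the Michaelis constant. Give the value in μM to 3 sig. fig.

2.23 μM

v/Vmax = 52.7/80.0 = 0.6588 = [S]/(Km+[S]).
So Km + [S] = [S]/0.6588 = 6.528 μM, giving Km = 6.528 − 4.30 = 2.23 μM.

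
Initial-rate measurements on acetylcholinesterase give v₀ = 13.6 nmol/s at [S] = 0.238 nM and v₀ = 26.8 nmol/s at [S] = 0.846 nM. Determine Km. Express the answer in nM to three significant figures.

In reciprocal form, 1/v = (Km/Vmax)·(1/[S]) + 1/Vmax. The two points give (1/[S], 1/v) = (4.202, 0.07353) and (1.182, 0.03731).
Slope = (0.07353 − 0.03731)/(4.202 − 1.182) = 0.01199; intercept = 0.07353 − 0.01199×4.202 = 0.02314.
Vmax = 1/intercept = 43.2 nmol/s; Km = slope × Vmax = 0.01199 × 43.2 = 0.518 nM.

0.518 nM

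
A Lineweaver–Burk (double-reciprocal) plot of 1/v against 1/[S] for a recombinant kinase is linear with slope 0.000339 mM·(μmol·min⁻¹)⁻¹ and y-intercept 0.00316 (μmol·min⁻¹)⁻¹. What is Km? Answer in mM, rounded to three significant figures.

0.107 mM

y-intercept = 1/Vmax ⇒ Vmax = 316 μmol·min⁻¹; slope = Km/Vmax ⇒ Km = slope × Vmax.
Km = 0.000339 × 316 = 0.107 mM.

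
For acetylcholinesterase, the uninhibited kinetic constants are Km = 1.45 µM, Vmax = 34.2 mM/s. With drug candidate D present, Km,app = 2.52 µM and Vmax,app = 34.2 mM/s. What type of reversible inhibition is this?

competitive

Km increases (1.45 → 2.52 µM) while Vmax is unchanged — the hallmark of competitive inhibition.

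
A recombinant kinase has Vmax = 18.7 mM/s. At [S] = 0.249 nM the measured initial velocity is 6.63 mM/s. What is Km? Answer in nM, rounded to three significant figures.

From v = Vmax[S]/(Km+[S]), Km = [S](Vmax − v)/v.
Km = 0.249 × (18.7 − 6.63) / 6.63 = 3.005/6.63 = 0.453 nM.

0.453 nM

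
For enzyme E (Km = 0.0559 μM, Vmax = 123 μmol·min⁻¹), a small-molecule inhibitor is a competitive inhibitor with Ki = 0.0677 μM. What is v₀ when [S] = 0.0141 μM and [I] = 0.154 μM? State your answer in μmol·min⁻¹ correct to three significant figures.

With α = 1 + [I]/Ki = 1 + 0.154/0.0677 = 3.275, the competitive rate law is v = Vmax[S] / (αKm + [S]).
v = 123×0.0141 / (3.275×0.0559 + 0.0141) = 1.734/0.1972 = 8.80 μmol·min⁻¹.

8.80 μmol·min⁻¹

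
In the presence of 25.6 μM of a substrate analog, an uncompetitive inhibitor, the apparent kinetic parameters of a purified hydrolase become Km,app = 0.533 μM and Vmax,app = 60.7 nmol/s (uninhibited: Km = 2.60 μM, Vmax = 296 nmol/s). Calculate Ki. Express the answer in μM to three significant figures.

6.60 μM

Uncompetitive: Vmax,app = Vmax/α (and Km,app = Km/α) with α = 1 + [I]/Ki.
α = Vmax/Vmax,app = 296/60.7 = 4.876.
Ki = [I]/(α − 1) = 25.6/3.876 = 6.60 μM.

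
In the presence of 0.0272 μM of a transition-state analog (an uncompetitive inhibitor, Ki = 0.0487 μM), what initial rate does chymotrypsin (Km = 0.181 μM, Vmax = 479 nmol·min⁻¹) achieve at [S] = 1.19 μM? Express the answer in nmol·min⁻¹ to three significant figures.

280 nmol·min⁻¹

α = 1 + [I]/Ki = 1 + 0.0272/0.0487 = 1.559.
For an uncompetitive inhibitor, both parameters are divided by α, giving Vmax/α and Km/α: Km,app = 0.116 μM, Vmax,app = 307 nmol·min⁻¹.
v = Vmax,app·[S]/(Km,app + [S]) = 307 × 1.19/(0.116 + 1.19) = 280 nmol·min⁻¹.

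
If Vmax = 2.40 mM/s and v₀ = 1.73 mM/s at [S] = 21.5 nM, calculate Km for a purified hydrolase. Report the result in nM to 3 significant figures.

From v = Vmax[S]/(Km+[S]), Km = [S](Vmax − v)/v.
Km = 21.5 × (2.40 − 1.73) / 1.73 = 14.40/1.73 = 8.33 nM.

8.33 nM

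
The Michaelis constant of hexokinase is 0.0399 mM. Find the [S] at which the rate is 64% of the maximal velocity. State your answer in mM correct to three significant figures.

0.0709 mM

v/Vmax = [S]/(Km+[S]) = 0.64, so [S] = Km·0.64/(1 − 0.64) = 0.0399 × 1.778.
[S] = 0.0709 mM.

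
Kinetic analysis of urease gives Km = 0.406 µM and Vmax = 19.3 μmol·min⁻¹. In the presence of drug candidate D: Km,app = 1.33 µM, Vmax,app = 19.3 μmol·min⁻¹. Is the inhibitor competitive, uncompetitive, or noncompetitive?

competitive

Km increases (0.406 → 1.33 µM) while Vmax is unchanged — the hallmark of competitive inhibition.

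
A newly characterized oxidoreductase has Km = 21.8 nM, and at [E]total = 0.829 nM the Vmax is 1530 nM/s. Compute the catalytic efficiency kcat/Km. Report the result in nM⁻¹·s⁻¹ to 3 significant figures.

kcat = Vmax/[E]total = 1530/0.829 = 1850 s⁻¹.
kcat/Km = 1850/21.8 = 84.7 nM⁻¹·s⁻¹.

84.7 nM⁻¹·s⁻¹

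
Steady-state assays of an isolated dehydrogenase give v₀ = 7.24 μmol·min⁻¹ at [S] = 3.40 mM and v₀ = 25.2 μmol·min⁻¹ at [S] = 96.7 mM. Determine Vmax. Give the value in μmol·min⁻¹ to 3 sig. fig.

In reciprocal form, 1/v = (Km/Vmax)·(1/[S]) + 1/Vmax. The two points give (1/[S], 1/v) = (0.2941, 0.1381) and (0.01034, 0.03968).
Slope = (0.1381 − 0.03968)/(0.2941 − 0.01034) = 0.3469; intercept = 0.1381 − 0.3469×0.2941 = 0.03610.
Vmax = 1/intercept = 27.7 μmol·min⁻¹; Km = slope × Vmax = 0.3469 × 27.7 = 9.61 mM.

27.7 μmol·min⁻¹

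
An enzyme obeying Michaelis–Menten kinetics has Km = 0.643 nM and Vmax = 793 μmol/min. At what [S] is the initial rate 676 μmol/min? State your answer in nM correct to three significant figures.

The required fractional saturation is v/Vmax = 676/793 = 0.8525.
Then [S]/(Km+[S]) = 0.8525 ⇒ [S] = 0.643 × 0.8525/(1 − 0.8525) = 3.72 nM.

3.72 nM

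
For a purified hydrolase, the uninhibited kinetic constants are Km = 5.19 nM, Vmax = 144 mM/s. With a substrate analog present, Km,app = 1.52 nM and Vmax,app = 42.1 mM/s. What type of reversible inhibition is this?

Both Km and Vmax decrease by the same factor (~3.42-fold) — characteristic of uncompetitive inhibition.

uncompetitive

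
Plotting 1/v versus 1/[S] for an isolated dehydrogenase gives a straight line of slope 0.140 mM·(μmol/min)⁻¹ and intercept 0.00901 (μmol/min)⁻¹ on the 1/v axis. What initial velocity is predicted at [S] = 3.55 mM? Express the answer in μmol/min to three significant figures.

20.6 μmol/min

The y-intercept is 1/Vmax, so Vmax = 1/0.00901 = 111 μmol/min.
The slope is Km/Vmax, so Km = 0.140 × 111 = 15.5 mM.
Then v = 111 × 3.55/(15.5 + 3.55) = 20.6 μmol/min.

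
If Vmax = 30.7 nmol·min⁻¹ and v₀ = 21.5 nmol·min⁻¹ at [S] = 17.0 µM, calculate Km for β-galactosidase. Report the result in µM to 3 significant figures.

7.27 µM

v/Vmax = 21.5/30.7 = 0.7003 = [S]/(Km+[S]).
So Km + [S] = [S]/0.7003 = 24.27 µM, giving Km = 24.27 − 17.0 = 7.27 µM.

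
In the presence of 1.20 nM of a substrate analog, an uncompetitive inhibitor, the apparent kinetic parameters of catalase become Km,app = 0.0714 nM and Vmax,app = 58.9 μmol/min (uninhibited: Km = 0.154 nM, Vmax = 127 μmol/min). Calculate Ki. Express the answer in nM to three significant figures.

Uncompetitive: Vmax,app = Vmax/α (and Km,app = Km/α) with α = 1 + [I]/Ki.
α = Vmax/Vmax,app = 127/58.9 = 2.156.
Since α = 1 + [I]/Ki, [I]/Ki = 2.156 − 1 = 1.156 and Ki = 1.20/1.156 = 1.04 nM.

1.04 nM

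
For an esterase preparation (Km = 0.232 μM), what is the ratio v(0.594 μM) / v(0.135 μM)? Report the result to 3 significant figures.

1.95

The fractional saturations are [S]/(Km+[S]) = 0.135/0.3670 = 0.3678 and 0.594/0.8260 = 0.7191.
v₂/v₁ is just their ratio: 0.7191/0.3678 = 1.95.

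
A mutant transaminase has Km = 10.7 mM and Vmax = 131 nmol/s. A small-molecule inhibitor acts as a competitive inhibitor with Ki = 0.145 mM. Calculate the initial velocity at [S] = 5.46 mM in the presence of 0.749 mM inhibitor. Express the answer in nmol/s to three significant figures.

10.0 nmol/s

With α = 1 + [I]/Ki = 1 + 0.749/0.145 = 6.166, the competitive rate law is v = Vmax[S] / (αKm + [S]).
v = 131×5.46 / (6.166×10.7 + 5.46) = 715.3/71.43 = 10.0 nmol/s.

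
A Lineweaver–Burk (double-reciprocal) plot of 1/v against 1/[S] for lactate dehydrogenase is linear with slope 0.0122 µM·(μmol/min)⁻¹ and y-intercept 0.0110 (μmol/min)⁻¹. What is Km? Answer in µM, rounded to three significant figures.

1.11 µM

y-intercept = 1/Vmax ⇒ Vmax = 90.9 μmol/min; slope = Km/Vmax ⇒ Km = slope × Vmax.
Km = 0.0122 × 90.9 = 1.11 µM.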